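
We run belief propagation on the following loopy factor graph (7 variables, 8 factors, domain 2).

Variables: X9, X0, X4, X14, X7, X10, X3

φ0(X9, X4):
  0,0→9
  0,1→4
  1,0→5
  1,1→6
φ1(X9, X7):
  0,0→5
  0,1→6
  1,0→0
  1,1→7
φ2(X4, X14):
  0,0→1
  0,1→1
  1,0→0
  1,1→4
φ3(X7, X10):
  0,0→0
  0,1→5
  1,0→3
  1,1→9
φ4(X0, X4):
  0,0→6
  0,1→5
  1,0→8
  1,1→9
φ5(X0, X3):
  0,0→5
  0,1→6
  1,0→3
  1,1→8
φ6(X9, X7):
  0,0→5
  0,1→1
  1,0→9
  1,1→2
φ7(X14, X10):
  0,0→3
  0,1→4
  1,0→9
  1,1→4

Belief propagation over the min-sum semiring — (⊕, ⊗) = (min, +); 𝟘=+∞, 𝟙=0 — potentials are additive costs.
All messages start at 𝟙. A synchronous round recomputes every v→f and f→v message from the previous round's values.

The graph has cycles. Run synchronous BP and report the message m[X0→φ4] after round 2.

init: all messages = 𝟙 over 2 values
r1 m[φ0→X9] = [4, 5]
r1 m[φ0→X4] = [5, 4]
r1 m[φ1→X9] = [5, 0]
r1 m[φ1→X7] = [0, 6]
r1 m[φ2→X4] = [1, 0]
r1 m[φ2→X14] = [0, 1]
r1 m[φ3→X7] = [0, 3]
r1 m[φ3→X10] = [0, 5]
r1 m[φ4→X0] = [5, 8]
r1 m[φ4→X4] = [6, 5]
r1 m[φ5→X0] = [5, 3]
r1 m[φ5→X3] = [3, 6]
r1 m[φ6→X9] = [1, 2]
r1 m[φ6→X7] = [5, 1]
r1 m[φ7→X14] = [3, 4]
r1 m[φ7→X10] = [3, 4]
r1 m[X9→φ0] = [0, 0]
r1 m[X9→φ1] = [0, 0]
r1 m[X9→φ6] = [0, 0]
r1 m[X0→φ4] = [0, 0]
r1 m[X0→φ5] = [0, 0]
r1 m[X4→φ0] = [0, 0]
r1 m[X4→φ2] = [0, 0]
r1 m[X4→φ4] = [0, 0]
r1 m[X14→φ2] = [0, 0]
r1 m[X14→φ7] = [0, 0]
r1 m[X7→φ1] = [0, 0]
r1 m[X7→φ3] = [0, 0]
r1 m[X7→φ6] = [0, 0]
r1 m[X10→φ3] = [0, 0]
r1 m[X10→φ7] = [0, 0]
r1 m[X3→φ5] = [0, 0]
r2 m[φ0→X9] = [4, 5]
r2 m[φ0→X4] = [5, 4]
r2 m[φ1→X9] = [5, 0]
r2 m[φ1→X7] = [0, 6]
r2 m[φ2→X4] = [1, 0]
r2 m[φ2→X14] = [0, 1]
r2 m[φ3→X7] = [0, 3]
r2 m[φ3→X10] = [0, 5]
r2 m[φ4→X0] = [5, 8]
r2 m[φ4→X4] = [6, 5]
r2 m[φ5→X0] = [5, 3]
r2 m[φ5→X3] = [3, 6]
r2 m[φ6→X9] = [1, 2]
r2 m[φ6→X7] = [5, 1]
r2 m[φ7→X14] = [3, 4]
r2 m[φ7→X10] = [3, 4]
r2 m[X9→φ0] = [6, 2]
r2 m[X9→φ1] = [5, 7]
r2 m[X9→φ6] = [9, 5]
r2 m[X0→φ4] = [5, 3]
r2 m[X0→φ5] = [5, 8]
r2 m[X4→φ0] = [7, 5]
r2 m[X4→φ2] = [11, 9]
r2 m[X4→φ4] = [6, 4]
r2 m[X14→φ2] = [3, 4]
r2 m[X14→φ7] = [0, 1]
r2 m[X7→φ1] = [5, 4]
r2 m[X7→φ3] = [5, 7]
r2 m[X7→φ6] = [0, 9]
r2 m[X10→φ3] = [3, 4]
r2 m[X10→φ7] = [0, 5]
r2 m[X3→φ5] = [0, 0]

message @ round 2 = [5, 3]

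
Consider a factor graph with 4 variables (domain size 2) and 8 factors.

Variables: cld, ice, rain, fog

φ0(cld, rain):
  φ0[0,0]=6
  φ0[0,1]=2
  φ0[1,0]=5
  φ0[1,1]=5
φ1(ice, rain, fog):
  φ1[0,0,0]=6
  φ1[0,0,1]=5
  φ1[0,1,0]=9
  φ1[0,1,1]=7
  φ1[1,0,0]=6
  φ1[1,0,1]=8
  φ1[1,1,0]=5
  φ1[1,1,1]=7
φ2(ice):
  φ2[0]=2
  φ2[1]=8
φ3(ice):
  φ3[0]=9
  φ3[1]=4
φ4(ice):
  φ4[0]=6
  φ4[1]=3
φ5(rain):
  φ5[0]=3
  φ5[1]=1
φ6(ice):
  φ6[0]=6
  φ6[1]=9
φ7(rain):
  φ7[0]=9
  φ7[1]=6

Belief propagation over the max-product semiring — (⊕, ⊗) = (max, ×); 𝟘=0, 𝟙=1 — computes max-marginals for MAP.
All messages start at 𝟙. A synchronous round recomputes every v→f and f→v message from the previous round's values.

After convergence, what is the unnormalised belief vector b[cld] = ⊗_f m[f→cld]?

b[cld] = [1119744, 933120]

init: all messages = 𝟙 over 2 values
r1 m[φ0→cld] = [6, 5]
r1 m[φ0→rain] = [6, 5]
r1 m[φ1→ice] = [9, 8]
r1 m[φ1→rain] = [8, 9]
r1 m[φ1→fog] = [9, 8]
r1 m[φ2→ice] = [2, 8]
r1 m[φ3→ice] = [9, 4]
r1 m[φ4→ice] = [6, 3]
r1 m[φ5→rain] = [3, 1]
r1 m[φ6→ice] = [6, 9]
r1 m[φ7→rain] = [9, 6]
r1 m[cld→φ0] = [1, 1]
r1 m[ice→φ1] = [1, 1]
r1 m[ice→φ2] = [1, 1]
r1 m[ice→φ3] = [1, 1]
r1 m[ice→φ4] = [1, 1]
r1 m[ice→φ6] = [1, 1]
r1 m[rain→φ0] = [1, 1]
r1 m[rain→φ1] = [1, 1]
r1 m[rain→φ5] = [1, 1]
r1 m[rain→φ7] = [1, 1]
r1 m[fog→φ1] = [1, 1]
r2 m[φ0→cld] = [6, 5]
r2 m[φ0→rain] = [6, 5]
r2 m[φ1→ice] = [9, 8]
r2 m[φ1→rain] = [8, 9]
r2 m[φ1→fog] = [9, 8]
r2 m[φ2→ice] = [2, 8]
r2 m[φ3→ice] = [9, 4]
r2 m[φ4→ice] = [6, 3]
r2 m[φ5→rain] = [3, 1]
r2 m[φ6→ice] = [6, 9]
r2 m[φ7→rain] = [9, 6]
r2 m[cld→φ0] = [1, 1]
r2 m[ice→φ1] = [648, 864]
r2 m[ice→φ2] = [2916, 864]
r2 m[ice→φ3] = [648, 1728]
r2 m[ice→φ4] = [972, 2304]
r2 m[ice→φ6] = [972, 768]
r2 m[rain→φ0] = [216, 54]
r2 m[rain→φ1] = [162, 30]
r2 m[rain→φ5] = [432, 270]
r2 m[rain→φ7] = [144, 45]
r2 m[fog→φ1] = [1, 1]
r3 m[φ0→cld] = [1296, 1080]
r3 m[φ0→rain] = [6, 5]
r3 m[φ1→ice] = [972, 1296]
r3 m[φ1→rain] = [6912, 6048]
r3 m[φ1→fog] = [839808, 1119744]
r3 m[φ2→ice] = [2, 8]
r3 m[φ3→ice] = [9, 4]
r3 m[φ4→ice] = [6, 3]
r3 m[φ5→rain] = [3, 1]
r3 m[φ6→ice] = [6, 9]
r3 m[φ7→rain] = [9, 6]
r3 m[cld→φ0] = [1, 1]
r3 m[ice→φ1] = [648, 864]
r3 m[ice→φ2] = [2916, 864]
r3 m[ice→φ3] = [648, 1728]
r3 m[ice→φ4] = [972, 2304]
r3 m[ice→φ6] = [972, 768]
r3 m[rain→φ0] = [216, 54]
r3 m[rain→φ1] = [162, 30]
r3 m[rain→φ5] = [432, 270]
r3 m[rain→φ7] = [144, 45]
r3 m[fog→φ1] = [1, 1]
r4 m[φ0→cld] = [1296, 1080]
r4 m[φ0→rain] = [6, 5]
r4 m[φ1→ice] = [972, 1296]
r4 m[φ1→rain] = [6912, 6048]
r4 m[φ1→fog] = [839808, 1119744]
r4 m[φ2→ice] = [2, 8]
r4 m[φ3→ice] = [9, 4]
r4 m[φ4→ice] = [6, 3]
r4 m[φ5→rain] = [3, 1]
r4 m[φ6→ice] = [6, 9]
r4 m[φ7→rain] = [9, 6]
r4 m[cld→φ0] = [1, 1]
r4 m[ice→φ1] = [648, 864]
r4 m[ice→φ2] = [314928, 139968]
r4 m[ice→φ3] = [69984, 279936]
r4 m[ice→φ4] = [104976, 373248]
r4 m[ice→φ6] = [104976, 124416]
r4 m[rain→φ0] = [186624, 36288]
r4 m[rain→φ1] = [162, 30]
r4 m[rain→φ5] = [373248, 181440]
r4 m[rain→φ7] = [124416, 30240]
r4 m[fog→φ1] = [1, 1]
r5 m[φ0→cld] = [1119744, 933120]
r5 m[φ0→rain] = [6, 5]
r5 m[φ1→ice] = [972, 1296]
r5 m[φ1→rain] = [6912, 6048]
r5 m[φ1→fog] = [839808, 1119744]
r5 m[φ2→ice] = [2, 8]
r5 m[φ3→ice] = [9, 4]
r5 m[φ4→ice] = [6, 3]
r5 m[φ5→rain] = [3, 1]
r5 m[φ6→ice] = [6, 9]
r5 m[φ7→rain] = [9, 6]
r5 m[cld→φ0] = [1, 1]
r5 m[ice→φ1] = [648, 864]
r5 m[ice→φ2] = [314928, 139968]
r5 m[ice→φ3] = [69984, 279936]
r5 m[ice→φ4] = [104976, 373248]
r5 m[ice→φ6] = [104976, 124416]
r5 m[rain→φ0] = [186624, 36288]
r5 m[rain→φ1] = [162, 30]
r5 m[rain→φ5] = [373248, 181440]
r5 m[rain→φ7] = [124416, 30240]
r5 m[fog→φ1] = [1, 1]
r6 m[φ0→cld] = [1119744, 933120]
r6 m[φ0→rain] = [6, 5]
r6 m[φ1→ice] = [972, 1296]
r6 m[φ1→rain] = [6912, 6048]
r6 m[φ1→fog] = [839808, 1119744]
r6 m[φ2→ice] = [2, 8]
r6 m[φ3→ice] = [9, 4]
r6 m[φ4→ice] = [6, 3]
r6 m[φ5→rain] = [3, 1]
r6 m[φ6→ice] = [6, 9]
r6 m[φ7→rain] = [9, 6]
r6 m[cld→φ0] = [1, 1]
r6 m[ice→φ1] = [648, 864]
r6 m[ice→φ2] = [314928, 139968]
r6 m[ice→φ3] = [69984, 279936]
r6 m[ice→φ4] = [104976, 373248]
r6 m[ice→φ6] = [104976, 124416]
r6 m[rain→φ0] = [186624, 36288]
r6 m[rain→φ1] = [162, 30]
r6 m[rain→φ5] = [373248, 181440]
r6 m[rain→φ7] = [124416, 30240]
r6 m[fog→φ1] = [1, 1]
fixed point reached at round 6
b[cld] = ⊗ incoming = [1119744, 933120]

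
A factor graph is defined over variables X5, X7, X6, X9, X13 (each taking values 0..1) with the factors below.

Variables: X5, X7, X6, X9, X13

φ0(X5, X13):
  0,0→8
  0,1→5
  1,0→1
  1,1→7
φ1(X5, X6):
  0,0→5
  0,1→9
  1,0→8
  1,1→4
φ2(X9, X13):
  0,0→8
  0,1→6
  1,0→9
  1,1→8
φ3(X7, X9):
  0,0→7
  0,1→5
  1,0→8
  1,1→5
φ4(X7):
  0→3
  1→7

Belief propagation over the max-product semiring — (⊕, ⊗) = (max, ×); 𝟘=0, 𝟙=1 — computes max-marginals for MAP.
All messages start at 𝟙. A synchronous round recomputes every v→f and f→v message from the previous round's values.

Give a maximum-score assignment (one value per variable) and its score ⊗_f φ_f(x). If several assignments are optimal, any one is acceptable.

assignment: (X5=0, X7=1, X6=1, X9=0, X13=0); score = 32256

init: all messages = 𝟙 over 2 values
r1 m[φ0→X5] = [8, 7]
r1 m[φ0→X13] = [8, 7]
r1 m[φ1→X5] = [9, 8]
r1 m[φ1→X6] = [8, 9]
r1 m[φ2→X9] = [8, 9]
r1 m[φ2→X13] = [9, 8]
r1 m[φ3→X7] = [7, 8]
r1 m[φ3→X9] = [8, 5]
r1 m[φ4→X7] = [3, 7]
r1 m[X5→φ0] = [1, 1]
r1 m[X5→φ1] = [1, 1]
r1 m[X7→φ3] = [1, 1]
r1 m[X7→φ4] = [1, 1]
r1 m[X6→φ1] = [1, 1]
r1 m[X9→φ2] = [1, 1]
r1 m[X9→φ3] = [1, 1]
r1 m[X13→φ0] = [1, 1]
r1 m[X13→φ2] = [1, 1]
r2 m[φ0→X5] = [8, 7]
r2 m[φ0→X13] = [8, 7]
r2 m[φ1→X5] = [9, 8]
r2 m[φ1→X6] = [8, 9]
r2 m[φ2→X9] = [8, 9]
r2 m[φ2→X13] = [9, 8]
r2 m[φ3→X7] = [7, 8]
r2 m[φ3→X9] = [8, 5]
r2 m[φ4→X7] = [3, 7]
r2 m[X5→φ0] = [9, 8]
r2 m[X5→φ1] = [8, 7]
r2 m[X7→φ3] = [3, 7]
r2 m[X7→φ4] = [7, 8]
r2 m[X6→φ1] = [1, 1]
r2 m[X9→φ2] = [8, 5]
r2 m[X9→φ3] = [8, 9]
r2 m[X13→φ0] = [9, 8]
r2 m[X13→φ2] = [8, 7]
r3 m[φ0→X5] = [72, 56]
r3 m[φ0→X13] = [72, 56]
r3 m[φ1→X5] = [9, 8]
r3 m[φ1→X6] = [56, 72]
r3 m[φ2→X9] = [64, 72]
r3 m[φ2→X13] = [64, 48]
r3 m[φ3→X7] = [56, 64]
r3 m[φ3→X9] = [56, 35]
r3 m[φ4→X7] = [3, 7]
r3 m[X5→φ0] = [9, 8]
r3 m[X5→φ1] = [8, 7]
r3 m[X7→φ3] = [3, 7]
r3 m[X7→φ4] = [7, 8]
r3 m[X6→φ1] = [1, 1]
r3 m[X9→φ2] = [8, 5]
r3 m[X9→φ3] = [8, 9]
r3 m[X13→φ0] = [9, 8]
r3 m[X13→φ2] = [8, 7]
r4 m[φ0→X5] = [72, 56]
r4 m[φ0→X13] = [72, 56]
r4 m[φ1→X5] = [9, 8]
r4 m[φ1→X6] = [56, 72]
r4 m[φ2→X9] = [64, 72]
r4 m[φ2→X13] = [64, 48]
r4 m[φ3→X7] = [56, 64]
r4 m[φ3→X9] = [56, 35]
r4 m[φ4→X7] = [3, 7]
r4 m[X5→φ0] = [9, 8]
r4 m[X5→φ1] = [72, 56]
r4 m[X7→φ3] = [3, 7]
r4 m[X7→φ4] = [56, 64]
r4 m[X6→φ1] = [1, 1]
r4 m[X9→φ2] = [56, 35]
r4 m[X9→φ3] = [64, 72]
r4 m[X13→φ0] = [64, 48]
r4 m[X13→φ2] = [72, 56]
r5 m[φ0→X5] = [512, 336]
r5 m[φ0→X13] = [72, 56]
r5 m[φ1→X5] = [9, 8]
r5 m[φ1→X6] = [448, 648]
r5 m[φ2→X9] = [576, 648]
r5 m[φ2→X13] = [448, 336]
r5 m[φ3→X7] = [448, 512]
r5 m[φ3→X9] = [56, 35]
r5 m[φ4→X7] = [3, 7]
r5 m[X5→φ0] = [9, 8]
r5 m[X5→φ1] = [72, 56]
r5 m[X7→φ3] = [3, 7]
r5 m[X7→φ4] = [56, 64]
r5 m[X6→φ1] = [1, 1]
r5 m[X9→φ2] = [56, 35]
r5 m[X9→φ3] = [64, 72]
r5 m[X13→φ0] = [64, 48]
r5 m[X13→φ2] = [72, 56]
r6 m[φ0→X5] = [512, 336]
r6 m[φ0→X13] = [72, 56]
r6 m[φ1→X5] = [9, 8]
r6 m[φ1→X6] = [448, 648]
r6 m[φ2→X9] = [576, 648]
r6 m[φ2→X13] = [448, 336]
r6 m[φ3→X7] = [448, 512]
r6 m[φ3→X9] = [56, 35]
r6 m[φ4→X7] = [3, 7]
r6 m[X5→φ0] = [9, 8]
r6 m[X5→φ1] = [512, 336]
r6 m[X7→φ3] = [3, 7]
r6 m[X7→φ4] = [448, 512]
r6 m[X6→φ1] = [1, 1]
r6 m[X9→φ2] = [56, 35]
r6 m[X9→φ3] = [576, 648]
r6 m[X13→φ0] = [448, 336]
r6 m[X13→φ2] = [72, 56]
r7 m[φ0→X5] = [3584, 2352]
r7 m[φ0→X13] = [72, 56]
r7 m[φ1→X5] = [9, 8]
r7 m[φ1→X6] = [2688, 4608]
r7 m[φ2→X9] = [576, 648]
r7 m[φ2→X13] = [448, 336]
r7 m[φ3→X7] = [4032, 4608]
r7 m[φ3→X9] = [56, 35]
r7 m[φ4→X7] = [3, 7]
r7 m[X5→φ0] = [9, 8]
r7 m[X5→φ1] = [512, 336]
r7 m[X7→φ3] = [3, 7]
r7 m[X7→φ4] = [448, 512]
r7 m[X6→φ1] = [1, 1]
r7 m[X9→φ2] = [56, 35]
r7 m[X9→φ3] = [576, 648]
r7 m[X13→φ0] = [448, 336]
r7 m[X13→φ2] = [72, 56]
r8 m[φ0→X5] = [3584, 2352]
r8 m[φ0→X13] = [72, 56]
r8 m[φ1→X5] = [9, 8]
r8 m[φ1→X6] = [2688, 4608]
r8 m[φ2→X9] = [576, 648]
r8 m[φ2→X13] = [448, 336]
r8 m[φ3→X7] = [4032, 4608]
r8 m[φ3→X9] = [56, 35]
r8 m[φ4→X7] = [3, 7]
r8 m[X5→φ0] = [9, 8]
r8 m[X5→φ1] = [3584, 2352]
r8 m[X7→φ3] = [3, 7]
r8 m[X7→φ4] = [4032, 4608]
r8 m[X6→φ1] = [1, 1]
r8 m[X9→φ2] = [56, 35]
r8 m[X9→φ3] = [576, 648]
r8 m[X13→φ0] = [448, 336]
r8 m[X13→φ2] = [72, 56]
r9 m[φ0→X5] = [3584, 2352]
r9 m[φ0→X13] = [72, 56]
r9 m[φ1→X5] = [9, 8]
r9 m[φ1→X6] = [18816, 32256]
r9 m[φ2→X9] = [576, 648]
r9 m[φ2→X13] = [448, 336]
r9 m[φ3→X7] = [4032, 4608]
r9 m[φ3→X9] = [56, 35]
r9 m[φ4→X7] = [3, 7]
r9 m[X5→φ0] = [9, 8]
r9 m[X5→φ1] = [3584, 2352]
r9 m[X7→φ3] = [3, 7]
r9 m[X7→φ4] = [4032, 4608]
r9 m[X6→φ1] = [1, 1]
r9 m[X9→φ2] = [56, 35]
r9 m[X9→φ3] = [576, 648]
r9 m[X13→φ0] = [448, 336]
r9 m[X13→φ2] = [72, 56]
r10 m[φ0→X5] = [3584, 2352]
r10 m[φ0→X13] = [72, 56]
r10 m[φ1→X5] = [9, 8]
r10 m[φ1→X6] = [18816, 32256]
r10 m[φ2→X9] = [576, 648]
r10 m[φ2→X13] = [448, 336]
r10 m[φ3→X7] = [4032, 4608]
r10 m[φ3→X9] = [56, 35]
r10 m[φ4→X7] = [3, 7]
r10 m[X5→φ0] = [9, 8]
r10 m[X5→φ1] = [3584, 2352]
r10 m[X7→φ3] = [3, 7]
r10 m[X7→φ4] = [4032, 4608]
r10 m[X6→φ1] = [1, 1]
r10 m[X9→φ2] = [56, 35]
r10 m[X9→φ3] = [576, 648]
r10 m[X13→φ0] = [448, 336]
r10 m[X13→φ2] = [72, 56]
fixed point reached at round 10
traceback from X5: (X5=0, X7=1, X6=1, X9=0, X13=0), score=32256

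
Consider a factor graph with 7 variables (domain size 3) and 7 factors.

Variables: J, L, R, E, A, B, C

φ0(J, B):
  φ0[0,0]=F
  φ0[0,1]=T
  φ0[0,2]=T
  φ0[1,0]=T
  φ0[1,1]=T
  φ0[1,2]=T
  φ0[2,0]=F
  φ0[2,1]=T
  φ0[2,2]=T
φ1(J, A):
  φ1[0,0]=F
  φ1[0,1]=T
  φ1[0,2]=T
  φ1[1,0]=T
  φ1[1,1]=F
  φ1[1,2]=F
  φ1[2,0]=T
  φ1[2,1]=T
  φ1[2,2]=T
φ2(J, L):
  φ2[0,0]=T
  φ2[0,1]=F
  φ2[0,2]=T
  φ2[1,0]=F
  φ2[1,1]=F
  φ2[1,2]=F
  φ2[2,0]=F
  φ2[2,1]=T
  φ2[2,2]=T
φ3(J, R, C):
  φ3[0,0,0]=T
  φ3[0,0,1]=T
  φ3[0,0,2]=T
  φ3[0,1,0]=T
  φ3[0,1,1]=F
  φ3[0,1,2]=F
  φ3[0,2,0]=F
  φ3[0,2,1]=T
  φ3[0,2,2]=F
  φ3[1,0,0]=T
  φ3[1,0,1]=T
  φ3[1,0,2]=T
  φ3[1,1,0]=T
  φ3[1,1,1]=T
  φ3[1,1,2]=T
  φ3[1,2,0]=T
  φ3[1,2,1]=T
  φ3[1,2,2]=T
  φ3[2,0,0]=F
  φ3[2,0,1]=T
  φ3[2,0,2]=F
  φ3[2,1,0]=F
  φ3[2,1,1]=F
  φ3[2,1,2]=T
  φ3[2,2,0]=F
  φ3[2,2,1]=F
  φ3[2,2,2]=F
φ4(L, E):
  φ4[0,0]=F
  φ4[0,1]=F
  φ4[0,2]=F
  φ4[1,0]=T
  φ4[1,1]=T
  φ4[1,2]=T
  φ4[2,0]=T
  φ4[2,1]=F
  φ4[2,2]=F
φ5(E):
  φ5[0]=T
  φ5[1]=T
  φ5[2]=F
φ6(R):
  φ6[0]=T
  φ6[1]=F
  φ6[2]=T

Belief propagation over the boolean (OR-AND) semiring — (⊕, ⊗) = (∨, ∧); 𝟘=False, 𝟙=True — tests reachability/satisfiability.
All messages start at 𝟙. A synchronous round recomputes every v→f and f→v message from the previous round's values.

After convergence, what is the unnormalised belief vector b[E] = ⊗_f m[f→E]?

init: all messages = 𝟙 over 3 values
r1 m[φ0→J] = [T, T, T]
r1 m[φ0→B] = [T, T, T]
r1 m[φ1→J] = [T, T, T]
r1 m[φ1→A] = [T, T, T]
r1 m[φ2→J] = [T, F, T]
r1 m[φ2→L] = [T, T, T]
r1 m[φ3→J] = [T, T, T]
r1 m[φ3→R] = [T, T, T]
r1 m[φ3→C] = [T, T, T]
r1 m[φ4→L] = [F, T, T]
r1 m[φ4→E] = [T, T, T]
r1 m[φ5→E] = [T, T, F]
r1 m[φ6→R] = [T, F, T]
r1 m[J→φ0] = [T, T, T]
r1 m[J→φ1] = [T, T, T]
r1 m[J→φ2] = [T, T, T]
r1 m[J→φ3] = [T, T, T]
r1 m[L→φ2] = [T, T, T]
r1 m[L→φ4] = [T, T, T]
r1 m[R→φ3] = [T, T, T]
r1 m[R→φ6] = [T, T, T]
r1 m[E→φ4] = [T, T, T]
r1 m[E→φ5] = [T, T, T]
r1 m[A→φ1] = [T, T, T]
r1 m[B→φ0] = [T, T, T]
r1 m[C→φ3] = [T, T, T]
r2 m[φ0→J] = [T, T, T]
r2 m[φ0→B] = [T, T, T]
r2 m[φ1→J] = [T, T, T]
r2 m[φ1→A] = [T, T, T]
r2 m[φ2→J] = [T, F, T]
r2 m[φ2→L] = [T, T, T]
r2 m[φ3→J] = [T, T, T]
r2 m[φ3→R] = [T, T, T]
r2 m[φ3→C] = [T, T, T]
r2 m[φ4→L] = [F, T, T]
r2 m[φ4→E] = [T, T, T]
r2 m[φ5→E] = [T, T, F]
r2 m[φ6→R] = [T, F, T]
r2 m[J→φ0] = [T, F, T]
r2 m[J→φ1] = [T, F, T]
r2 m[J→φ2] = [T, T, T]
r2 m[J→φ3] = [T, F, T]
r2 m[L→φ2] = [F, T, T]
r2 m[L→φ4] = [T, T, T]
r2 m[R→φ3] = [T, F, T]
r2 m[R→φ6] = [T, T, T]
r2 m[E→φ4] = [T, T, F]
r2 m[E→φ5] = [T, T, T]
r2 m[A→φ1] = [T, T, T]
r2 m[B→φ0] = [T, T, T]
r2 m[C→φ3] = [T, T, T]
r3 m[φ0→J] = [T, T, T]
r3 m[φ0→B] = [F, T, T]
r3 m[φ1→J] = [T, T, T]
r3 m[φ1→A] = [T, T, T]
r3 m[φ2→J] = [T, F, T]
r3 m[φ2→L] = [T, T, T]
r3 m[φ3→J] = [T, T, T]
r3 m[φ3→R] = [T, T, T]
r3 m[φ3→C] = [T, T, T]
r3 m[φ4→L] = [F, T, T]
r3 m[φ4→E] = [T, T, T]
r3 m[φ5→E] = [T, T, F]
r3 m[φ6→R] = [T, F, T]
r3 m[J→φ0] = [T, F, T]
r3 m[J→φ1] = [T, F, T]
r3 m[J→φ2] = [T, T, T]
r3 m[J→φ3] = [T, F, T]
r3 m[L→φ2] = [F, T, T]
r3 m[L→φ4] = [T, T, T]
r3 m[R→φ3] = [T, F, T]
r3 m[R→φ6] = [T, T, T]
r3 m[E→φ4] = [T, T, F]
r3 m[E→φ5] = [T, T, T]
r3 m[A→φ1] = [T, T, T]
r3 m[B→φ0] = [T, T, T]
r3 m[C→φ3] = [T, T, T]
r4 m[φ0→J] = [T, T, T]
r4 m[φ0→B] = [F, T, T]
r4 m[φ1→J] = [T, T, T]
r4 m[φ1→A] = [T, T, T]
r4 m[φ2→J] = [T, F, T]
r4 m[φ2→L] = [T, T, T]
r4 m[φ3→J] = [T, T, T]
r4 m[φ3→R] = [T, T, T]
r4 m[φ3→C] = [T, T, T]
r4 m[φ4→L] = [F, T, T]
r4 m[φ4→E] = [T, T, T]
r4 m[φ5→E] = [T, T, F]
r4 m[φ6→R] = [T, F, T]
r4 m[J→φ0] = [T, F, T]
r4 m[J→φ1] = [T, F, T]
r4 m[J→φ2] = [T, T, T]
r4 m[J→φ3] = [T, F, T]
r4 m[L→φ2] = [F, T, T]
r4 m[L→φ4] = [T, T, T]
r4 m[R→φ3] = [T, F, T]
r4 m[R→φ6] = [T, T, T]
r4 m[E→φ4] = [T, T, F]
r4 m[E→φ5] = [T, T, T]
r4 m[A→φ1] = [T, T, T]
r4 m[B→φ0] = [T, T, T]
r4 m[C→φ3] = [T, T, T]
fixed point reached at round 4
b[E] = ⊗ incoming = [T, T, F]

b[E] = [T, T, F]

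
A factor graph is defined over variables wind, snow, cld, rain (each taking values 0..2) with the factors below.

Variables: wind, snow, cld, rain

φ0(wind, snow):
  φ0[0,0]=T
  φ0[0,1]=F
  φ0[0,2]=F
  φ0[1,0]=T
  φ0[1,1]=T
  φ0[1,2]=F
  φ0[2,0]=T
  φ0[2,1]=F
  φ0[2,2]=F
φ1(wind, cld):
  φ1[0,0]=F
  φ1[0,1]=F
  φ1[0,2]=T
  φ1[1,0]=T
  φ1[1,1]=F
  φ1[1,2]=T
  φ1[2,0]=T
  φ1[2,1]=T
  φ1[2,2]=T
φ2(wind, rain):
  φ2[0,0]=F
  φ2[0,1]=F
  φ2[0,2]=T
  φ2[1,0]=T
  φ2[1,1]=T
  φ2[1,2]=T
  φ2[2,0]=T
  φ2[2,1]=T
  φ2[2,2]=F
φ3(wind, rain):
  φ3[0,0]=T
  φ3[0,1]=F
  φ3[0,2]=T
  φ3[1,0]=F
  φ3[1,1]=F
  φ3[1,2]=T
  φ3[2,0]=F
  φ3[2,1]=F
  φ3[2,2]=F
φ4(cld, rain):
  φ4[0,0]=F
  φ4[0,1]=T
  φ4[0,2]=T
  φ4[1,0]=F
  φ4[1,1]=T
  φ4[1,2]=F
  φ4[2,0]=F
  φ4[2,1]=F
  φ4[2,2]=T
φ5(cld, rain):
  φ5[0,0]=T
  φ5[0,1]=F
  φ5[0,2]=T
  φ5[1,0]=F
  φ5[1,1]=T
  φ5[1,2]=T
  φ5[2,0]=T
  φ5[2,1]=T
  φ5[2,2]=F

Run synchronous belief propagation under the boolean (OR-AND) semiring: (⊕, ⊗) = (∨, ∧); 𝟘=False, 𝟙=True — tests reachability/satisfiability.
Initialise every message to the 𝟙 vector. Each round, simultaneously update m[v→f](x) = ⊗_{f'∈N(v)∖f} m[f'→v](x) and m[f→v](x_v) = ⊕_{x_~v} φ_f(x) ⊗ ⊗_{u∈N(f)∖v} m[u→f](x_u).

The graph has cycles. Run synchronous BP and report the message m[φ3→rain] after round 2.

init: all messages = 𝟙 over 3 values
r1 m[φ0→wind] = [T, T, T]
r1 m[φ0→snow] = [T, T, F]
r1 m[φ1→wind] = [T, T, T]
r1 m[φ1→cld] = [T, T, T]
r1 m[φ2→wind] = [T, T, T]
r1 m[φ2→rain] = [T, T, T]
r1 m[φ3→wind] = [T, T, F]
r1 m[φ3→rain] = [T, F, T]
r1 m[φ4→cld] = [T, T, T]
r1 m[φ4→rain] = [F, T, T]
r1 m[φ5→cld] = [T, T, T]
r1 m[φ5→rain] = [T, T, T]
r1 m[wind→φ0] = [T, T, T]
r1 m[wind→φ1] = [T, T, T]
r1 m[wind→φ2] = [T, T, T]
r1 m[wind→φ3] = [T, T, T]
r1 m[snow→φ0] = [T, T, T]
r1 m[cld→φ1] = [T, T, T]
r1 m[cld→φ4] = [T, T, T]
r1 m[cld→φ5] = [T, T, T]
r1 m[rain→φ2] = [T, T, T]
r1 m[rain→φ3] = [T, T, T]
r1 m[rain→φ4] = [T, T, T]
r1 m[rain→φ5] = [T, T, T]
r2 m[φ0→wind] = [T, T, T]
r2 m[φ0→snow] = [T, T, F]
r2 m[φ1→wind] = [T, T, T]
r2 m[φ1→cld] = [T, T, T]
r2 m[φ2→wind] = [T, T, T]
r2 m[φ2→rain] = [T, T, T]
r2 m[φ3→wind] = [T, T, F]
r2 m[φ3→rain] = [T, F, T]
r2 m[φ4→cld] = [T, T, T]
r2 m[φ4→rain] = [F, T, T]
r2 m[φ5→cld] = [T, T, T]
r2 m[φ5→rain] = [T, T, T]
r2 m[wind→φ0] = [T, T, F]
r2 m[wind→φ1] = [T, T, F]
r2 m[wind→φ2] = [T, T, F]
r2 m[wind→φ3] = [T, T, T]
r2 m[snow→φ0] = [T, T, T]
r2 m[cld→φ1] = [T, T, T]
r2 m[cld→φ4] = [T, T, T]
r2 m[cld→φ5] = [T, T, T]
r2 m[rain→φ2] = [F, F, T]
r2 m[rain→φ3] = [F, T, T]
r2 m[rain→φ4] = [T, F, T]
r2 m[rain→φ5] = [F, F, T]

message @ round 2 = [T, F, T]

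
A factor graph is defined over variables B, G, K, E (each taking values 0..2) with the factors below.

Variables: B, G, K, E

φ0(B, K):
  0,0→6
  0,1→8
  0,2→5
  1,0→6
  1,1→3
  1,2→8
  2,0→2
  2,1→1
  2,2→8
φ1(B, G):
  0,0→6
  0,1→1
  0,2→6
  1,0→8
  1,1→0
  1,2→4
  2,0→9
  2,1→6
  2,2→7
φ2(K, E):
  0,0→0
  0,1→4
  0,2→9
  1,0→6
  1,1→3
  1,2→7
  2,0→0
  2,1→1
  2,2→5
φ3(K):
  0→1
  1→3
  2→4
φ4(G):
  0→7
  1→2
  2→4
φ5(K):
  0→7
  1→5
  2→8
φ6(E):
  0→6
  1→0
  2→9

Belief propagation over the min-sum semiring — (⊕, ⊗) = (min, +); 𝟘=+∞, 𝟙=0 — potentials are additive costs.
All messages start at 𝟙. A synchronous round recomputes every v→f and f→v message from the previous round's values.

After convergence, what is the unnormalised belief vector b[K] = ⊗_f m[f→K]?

b[K] = [20, 16, 21]

init: all messages = 𝟙 over 3 values
r1 m[φ0→B] = [5, 3, 1]
r1 m[φ0→K] = [2, 1, 5]
r1 m[φ1→B] = [1, 0, 6]
r1 m[φ1→G] = [6, 0, 4]
r1 m[φ2→K] = [0, 3, 0]
r1 m[φ2→E] = [0, 1, 5]
r1 m[φ3→K] = [1, 3, 4]
r1 m[φ4→G] = [7, 2, 4]
r1 m[φ5→K] = [7, 5, 8]
r1 m[φ6→E] = [6, 0, 9]
r1 m[B→φ0] = [0, 0, 0]
r1 m[B→φ1] = [0, 0, 0]
r1 m[G→φ1] = [0, 0, 0]
r1 m[G→φ4] = [0, 0, 0]
r1 m[K→φ0] = [0, 0, 0]
r1 m[K→φ2] = [0, 0, 0]
r1 m[K→φ3] = [0, 0, 0]
r1 m[K→φ5] = [0, 0, 0]
r1 m[E→φ2] = [0, 0, 0]
r1 m[E→φ6] = [0, 0, 0]
r2 m[φ0→B] = [5, 3, 1]
r2 m[φ0→K] = [2, 1, 5]
r2 m[φ1→B] = [1, 0, 6]
r2 m[φ1→G] = [6, 0, 4]
r2 m[φ2→K] = [0, 3, 0]
r2 m[φ2→E] = [0, 1, 5]
r2 m[φ3→K] = [1, 3, 4]
r2 m[φ4→G] = [7, 2, 4]
r2 m[φ5→K] = [7, 5, 8]
r2 m[φ6→E] = [6, 0, 9]
r2 m[B→φ0] = [1, 0, 6]
r2 m[B→φ1] = [5, 3, 1]
r2 m[G→φ1] = [7, 2, 4]
r2 m[G→φ4] = [6, 0, 4]
r2 m[K→φ0] = [8, 11, 12]
r2 m[K→φ2] = [10, 9, 17]
r2 m[K→φ3] = [9, 9, 13]
r2 m[K→φ5] = [3, 7, 9]
r2 m[E→φ2] = [6, 0, 9]
r2 m[E→φ6] = [0, 1, 5]
r3 m[φ0→B] = [14, 14, 10]
r3 m[φ0→K] = [6, 3, 6]
r3 m[φ1→B] = [3, 2, 8]
r3 m[φ1→G] = [10, 3, 7]
r3 m[φ2→K] = [4, 3, 1]
r3 m[φ2→E] = [10, 12, 16]
r3 m[φ3→K] = [1, 3, 4]
r3 m[φ4→G] = [7, 2, 4]
r3 m[φ5→K] = [7, 5, 8]
r3 m[φ6→E] = [6, 0, 9]
r3 m[B→φ0] = [1, 0, 6]
r3 m[B→φ1] = [5, 3, 1]
r3 m[G→φ1] = [7, 2, 4]
r3 m[G→φ4] = [6, 0, 4]
r3 m[K→φ0] = [8, 11, 12]
r3 m[K→φ2] = [10, 9, 17]
r3 m[K→φ3] = [9, 9, 13]
r3 m[K→φ5] = [3, 7, 9]
r3 m[E→φ2] = [6, 0, 9]
r3 m[E→φ6] = [0, 1, 5]
r4 m[φ0→B] = [14, 14, 10]
r4 m[φ0→K] = [6, 3, 6]
r4 m[φ1→B] = [3, 2, 8]
r4 m[φ1→G] = [10, 3, 7]
r4 m[φ2→K] = [4, 3, 1]
r4 m[φ2→E] = [10, 12, 16]
r4 m[φ3→K] = [1, 3, 4]
r4 m[φ4→G] = [7, 2, 4]
r4 m[φ5→K] = [7, 5, 8]
r4 m[φ6→E] = [6, 0, 9]
r4 m[B→φ0] = [3, 2, 8]
r4 m[B→φ1] = [14, 14, 10]
r4 m[G→φ1] = [7, 2, 4]
r4 m[G→φ4] = [10, 3, 7]
r4 m[K→φ0] = [12, 11, 13]
r4 m[K→φ2] = [14, 11, 18]
r4 m[K→φ3] = [17, 11, 15]
r4 m[K→φ5] = [11, 9, 11]
r4 m[E→φ2] = [6, 0, 9]
r4 m[E→φ6] = [10, 12, 16]
r5 m[φ0→B] = [18, 14, 12]
r5 m[φ0→K] = [8, 5, 8]
r5 m[φ1→B] = [3, 2, 8]
r5 m[φ1→G] = [19, 14, 17]
r5 m[φ2→K] = [4, 3, 1]
r5 m[φ2→E] = [14, 14, 18]
r5 m[φ3→K] = [1, 3, 4]
r5 m[φ4→G] = [7, 2, 4]
r5 m[φ5→K] = [7, 5, 8]
r5 m[φ6→E] = [6, 0, 9]
r5 m[B→φ0] = [3, 2, 8]
r5 m[B→φ1] = [14, 14, 10]
r5 m[G→φ1] = [7, 2, 4]
r5 m[G→φ4] = [10, 3, 7]
r5 m[K→φ0] = [12, 11, 13]
r5 m[K→φ2] = [14, 11, 18]
r5 m[K→φ3] = [17, 11, 15]
r5 m[K→φ5] = [11, 9, 11]
r5 m[E→φ2] = [6, 0, 9]
r5 m[E→φ6] = [10, 12, 16]
r6 m[φ0→B] = [18, 14, 12]
r6 m[φ0→K] = [8, 5, 8]
r6 m[φ1→B] = [3, 2, 8]
r6 m[φ1→G] = [19, 14, 17]
r6 m[φ2→K] = [4, 3, 1]
r6 m[φ2→E] = [14, 14, 18]
r6 m[φ3→K] = [1, 3, 4]
r6 m[φ4→G] = [7, 2, 4]
r6 m[φ5→K] = [7, 5, 8]
r6 m[φ6→E] = [6, 0, 9]
r6 m[B→φ0] = [3, 2, 8]
r6 m[B→φ1] = [18, 14, 12]
r6 m[G→φ1] = [7, 2, 4]
r6 m[G→φ4] = [19, 14, 17]
r6 m[K→φ0] = [12, 11, 13]
r6 m[K→φ2] = [16, 13, 20]
r6 m[K→φ3] = [19, 13, 17]
r6 m[K→φ5] = [13, 11, 13]
r6 m[E→φ2] = [6, 0, 9]
r6 m[E→φ6] = [14, 14, 18]
r7 m[φ0→B] = [18, 14, 12]
r7 m[φ0→K] = [8, 5, 8]
r7 m[φ1→B] = [3, 2, 8]
r7 m[φ1→G] = [21, 14, 18]
r7 m[φ2→K] = [4, 3, 1]
r7 m[φ2→E] = [16, 16, 20]
r7 m[φ3→K] = [1, 3, 4]
r7 m[φ4→G] = [7, 2, 4]
r7 m[φ5→K] = [7, 5, 8]
r7 m[φ6→E] = [6, 0, 9]
r7 m[B→φ0] = [3, 2, 8]
r7 m[B→φ1] = [18, 14, 12]
r7 m[G→φ1] = [7, 2, 4]
r7 m[G→φ4] = [19, 14, 17]
r7 m[K→φ0] = [12, 11, 13]
r7 m[K→φ2] = [16, 13, 20]
r7 m[K→φ3] = [19, 13, 17]
r7 m[K→φ5] = [13, 11, 13]
r7 m[E→φ2] = [6, 0, 9]
r7 m[E→φ6] = [14, 14, 18]
r8 m[φ0→B] = [18, 14, 12]
r8 m[φ0→K] = [8, 5, 8]
r8 m[φ1→B] = [3, 2, 8]
r8 m[φ1→G] = [21, 14, 18]
r8 m[φ2→K] = [4, 3, 1]
r8 m[φ2→E] = [16, 16, 20]
r8 m[φ3→K] = [1, 3, 4]
r8 m[φ4→G] = [7, 2, 4]
r8 m[φ5→K] = [7, 5, 8]
r8 m[φ6→E] = [6, 0, 9]
r8 m[B→φ0] = [3, 2, 8]
r8 m[B→φ1] = [18, 14, 12]
r8 m[G→φ1] = [7, 2, 4]
r8 m[G→φ4] = [21, 14, 18]
r8 m[K→φ0] = [12, 11, 13]
r8 m[K→φ2] = [16, 13, 20]
r8 m[K→φ3] = [19, 13, 17]
r8 m[K→φ5] = [13, 11, 13]
r8 m[E→φ2] = [6, 0, 9]
r8 m[E→φ6] = [16, 16, 20]
r9 m[φ0→B] = [18, 14, 12]
r9 m[φ0→K] = [8, 5, 8]
r9 m[φ1→B] = [3, 2, 8]
r9 m[φ1→G] = [21, 14, 18]
r9 m[φ2→K] = [4, 3, 1]
r9 m[φ2→E] = [16, 16, 20]
r9 m[φ3→K] = [1, 3, 4]
r9 m[φ4→G] = [7, 2, 4]
r9 m[φ5→K] = [7, 5, 8]
r9 m[φ6→E] = [6, 0, 9]
r9 m[B→φ0] = [3, 2, 8]
r9 m[B→φ1] = [18, 14, 12]
r9 m[G→φ1] = [7, 2, 4]
r9 m[G→φ4] = [21, 14, 18]
r9 m[K→φ0] = [12, 11, 13]
r9 m[K→φ2] = [16, 13, 20]
r9 m[K→φ3] = [19, 13, 17]
r9 m[K→φ5] = [13, 11, 13]
r9 m[E→φ2] = [6, 0, 9]
r9 m[E→φ6] = [16, 16, 20]
fixed point reached at round 9
b[K] = ⊗ incoming = [20, 16, 21]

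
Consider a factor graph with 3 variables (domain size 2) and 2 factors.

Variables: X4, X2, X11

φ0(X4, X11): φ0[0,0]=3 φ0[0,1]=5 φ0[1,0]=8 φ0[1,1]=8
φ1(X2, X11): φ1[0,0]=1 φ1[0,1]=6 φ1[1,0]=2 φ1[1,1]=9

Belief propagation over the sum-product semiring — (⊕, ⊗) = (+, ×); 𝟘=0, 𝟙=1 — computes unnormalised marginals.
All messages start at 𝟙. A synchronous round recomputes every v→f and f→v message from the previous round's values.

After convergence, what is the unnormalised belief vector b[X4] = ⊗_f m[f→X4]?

b[X4] = [84, 144]

init: all messages = 𝟙 over 2 values
r1 m[φ0→X4] = [8, 16]
r1 m[φ0→X11] = [11, 13]
r1 m[φ1→X2] = [7, 11]
r1 m[φ1→X11] = [3, 15]
r1 m[X4→φ0] = [1, 1]
r1 m[X2→φ1] = [1, 1]
r1 m[X11→φ0] = [1, 1]
r1 m[X11→φ1] = [1, 1]
r2 m[φ0→X4] = [8, 16]
r2 m[φ0→X11] = [11, 13]
r2 m[φ1→X2] = [7, 11]
r2 m[φ1→X11] = [3, 15]
r2 m[X4→φ0] = [1, 1]
r2 m[X2→φ1] = [1, 1]
r2 m[X11→φ0] = [3, 15]
r2 m[X11→φ1] = [11, 13]
r3 m[φ0→X4] = [84, 144]
r3 m[φ0→X11] = [11, 13]
r3 m[φ1→X2] = [89, 139]
r3 m[φ1→X11] = [3, 15]
r3 m[X4→φ0] = [1, 1]
r3 m[X2→φ1] = [1, 1]
r3 m[X11→φ0] = [3, 15]
r3 m[X11→φ1] = [11, 13]
r4 m[φ0→X4] = [84, 144]
r4 m[φ0→X11] = [11, 13]
r4 m[φ1→X2] = [89, 139]
r4 m[φ1→X11] = [3, 15]
r4 m[X4→φ0] = [1, 1]
r4 m[X2→φ1] = [1, 1]
r4 m[X11→φ0] = [3, 15]
r4 m[X11→φ1] = [11, 13]
fixed point reached at round 4
b[X4] = ⊗ incoming = [84, 144]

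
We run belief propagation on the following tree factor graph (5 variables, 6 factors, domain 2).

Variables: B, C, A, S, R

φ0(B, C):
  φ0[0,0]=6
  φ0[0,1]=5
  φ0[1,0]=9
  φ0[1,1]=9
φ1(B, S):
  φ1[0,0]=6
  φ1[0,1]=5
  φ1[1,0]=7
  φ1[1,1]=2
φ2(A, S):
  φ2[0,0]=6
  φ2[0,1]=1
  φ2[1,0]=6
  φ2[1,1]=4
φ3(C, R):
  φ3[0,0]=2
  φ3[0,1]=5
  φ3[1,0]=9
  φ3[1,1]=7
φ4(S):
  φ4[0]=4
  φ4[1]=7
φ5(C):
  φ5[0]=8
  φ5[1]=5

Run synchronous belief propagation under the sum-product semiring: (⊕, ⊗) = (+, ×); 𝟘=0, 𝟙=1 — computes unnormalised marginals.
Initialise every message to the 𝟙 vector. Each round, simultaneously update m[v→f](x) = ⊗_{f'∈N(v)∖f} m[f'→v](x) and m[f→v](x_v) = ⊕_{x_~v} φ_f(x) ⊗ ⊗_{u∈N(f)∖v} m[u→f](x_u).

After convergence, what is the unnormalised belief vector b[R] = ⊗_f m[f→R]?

b[R] = [371517, 466195]

init: all messages = 𝟙 over 2 values
r1 m[φ0→B] = [11, 18]
r1 m[φ0→C] = [15, 14]
r1 m[φ1→B] = [11, 9]
r1 m[φ1→S] = [13, 7]
r1 m[φ2→A] = [7, 10]
r1 m[φ2→S] = [12, 5]
r1 m[φ3→C] = [7, 16]
r1 m[φ3→R] = [11, 12]
r1 m[φ4→S] = [4, 7]
r1 m[φ5→C] = [8, 5]
r1 m[B→φ0] = [1, 1]
r1 m[B→φ1] = [1, 1]
r1 m[C→φ0] = [1, 1]
r1 m[C→φ3] = [1, 1]
r1 m[C→φ5] = [1, 1]
r1 m[A→φ2] = [1, 1]
r1 m[S→φ1] = [1, 1]
r1 m[S→φ2] = [1, 1]
r1 m[S→φ4] = [1, 1]
r1 m[R→φ3] = [1, 1]
r2 m[φ0→B] = [11, 18]
r2 m[φ0→C] = [15, 14]
r2 m[φ1→B] = [11, 9]
r2 m[φ1→S] = [13, 7]
r2 m[φ2→A] = [7, 10]
r2 m[φ2→S] = [12, 5]
r2 m[φ3→C] = [7, 16]
r2 m[φ3→R] = [11, 12]
r2 m[φ4→S] = [4, 7]
r2 m[φ5→C] = [8, 5]
r2 m[B→φ0] = [11, 9]
r2 m[B→φ1] = [11, 18]
r2 m[C→φ0] = [56, 80]
r2 m[C→φ3] = [120, 70]
r2 m[C→φ5] = [105, 224]
r2 m[A→φ2] = [1, 1]
r2 m[S→φ1] = [48, 35]
r2 m[S→φ2] = [52, 49]
r2 m[S→φ4] = [156, 35]
r2 m[R→φ3] = [1, 1]
r3 m[φ0→B] = [736, 1224]
r3 m[φ0→C] = [147, 136]
r3 m[φ1→B] = [463, 406]
r3 m[φ1→S] = [192, 91]
r3 m[φ2→A] = [361, 508]
r3 m[φ2→S] = [12, 5]
r3 m[φ3→C] = [7, 16]
r3 m[φ3→R] = [870, 1090]
r3 m[φ4→S] = [4, 7]
r3 m[φ5→C] = [8, 5]
r3 m[B→φ0] = [11, 9]
r3 m[B→φ1] = [11, 18]
r3 m[C→φ0] = [56, 80]
r3 m[C→φ3] = [120, 70]
r3 m[C→φ5] = [105, 224]
r3 m[A→φ2] = [1, 1]
r3 m[S→φ1] = [48, 35]
r3 m[S→φ2] = [52, 49]
r3 m[S→φ4] = [156, 35]
r3 m[R→φ3] = [1, 1]
r4 m[φ0→B] = [736, 1224]
r4 m[φ0→C] = [147, 136]
r4 m[φ1→B] = [463, 406]
r4 m[φ1→S] = [192, 91]
r4 m[φ2→A] = [361, 508]
r4 m[φ2→S] = [12, 5]
r4 m[φ3→C] = [7, 16]
r4 m[φ3→R] = [870, 1090]
r4 m[φ4→S] = [4, 7]
r4 m[φ5→C] = [8, 5]
r4 m[B→φ0] = [463, 406]
r4 m[B→φ1] = [736, 1224]
r4 m[C→φ0] = [56, 80]
r4 m[C→φ3] = [1176, 680]
r4 m[C→φ5] = [1029, 2176]
r4 m[A→φ2] = [1, 1]
r4 m[S→φ1] = [48, 35]
r4 m[S→φ2] = [768, 637]
r4 m[S→φ4] = [2304, 455]
r4 m[R→φ3] = [1, 1]
r5 m[φ0→B] = [736, 1224]
r5 m[φ0→C] = [6432, 5969]
r5 m[φ1→B] = [463, 406]
r5 m[φ1→S] = [12984, 6128]
r5 m[φ2→A] = [5245, 7156]
r5 m[φ2→S] = [12, 5]
r5 m[φ3→C] = [7, 16]
r5 m[φ3→R] = [8472, 10640]
r5 m[φ4→S] = [4, 7]
r5 m[φ5→C] = [8, 5]
r5 m[B→φ0] = [463, 406]
r5 m[B→φ1] = [736, 1224]
r5 m[C→φ0] = [56, 80]
r5 m[C→φ3] = [1176, 680]
r5 m[C→φ5] = [1029, 2176]
r5 m[A→φ2] = [1, 1]
r5 m[S→φ1] = [48, 35]
r5 m[S→φ2] = [768, 637]
r5 m[S→φ4] = [2304, 455]
r5 m[R→φ3] = [1, 1]
r6 m[φ0→B] = [736, 1224]
r6 m[φ0→C] = [6432, 5969]
r6 m[φ1→B] = [463, 406]
r6 m[φ1→S] = [12984, 6128]
r6 m[φ2→A] = [5245, 7156]
r6 m[φ2→S] = [12, 5]
r6 m[φ3→C] = [7, 16]
r6 m[φ3→R] = [8472, 10640]
r6 m[φ4→S] = [4, 7]
r6 m[φ5→C] = [8, 5]
r6 m[B→φ0] = [463, 406]
r6 m[B→φ1] = [736, 1224]
r6 m[C→φ0] = [56, 80]
r6 m[C→φ3] = [51456, 29845]
r6 m[C→φ5] = [45024, 95504]
r6 m[A→φ2] = [1, 1]
r6 m[S→φ1] = [48, 35]
r6 m[S→φ2] = [51936, 42896]
r6 m[S→φ4] = [155808, 30640]
r6 m[R→φ3] = [1, 1]
r7 m[φ0→B] = [736, 1224]
r7 m[φ0→C] = [6432, 5969]
r7 m[φ1→B] = [463, 406]
r7 m[φ1→S] = [12984, 6128]
r7 m[φ2→A] = [354512, 483200]
r7 m[φ2→S] = [12, 5]
r7 m[φ3→C] = [7, 16]
r7 m[φ3→R] = [371517, 466195]
r7 m[φ4→S] = [4, 7]
r7 m[φ5→C] = [8, 5]
r7 m[B→φ0] = [463, 406]
r7 m[B→φ1] = [736, 1224]
r7 m[C→φ0] = [56, 80]
r7 m[C→φ3] = [51456, 29845]
r7 m[C→φ5] = [45024, 95504]
r7 m[A→φ2] = [1, 1]
r7 m[S→φ1] = [48, 35]
r7 m[S→φ2] = [51936, 42896]
r7 m[S→φ4] = [155808, 30640]
r7 m[R→φ3] = [1, 1]
r8 m[φ0→B] = [736, 1224]
r8 m[φ0→C] = [6432, 5969]
r8 m[φ1→B] = [463, 406]
r8 m[φ1→S] = [12984, 6128]
r8 m[φ2→A] = [354512, 483200]
r8 m[φ2→S] = [12, 5]
r8 m[φ3→C] = [7, 16]
r8 m[φ3→R] = [371517, 466195]
r8 m[φ4→S] = [4, 7]
r8 m[φ5→C] = [8, 5]
r8 m[B→φ0] = [463, 406]
r8 m[B→φ1] = [736, 1224]
r8 m[C→φ0] = [56, 80]
r8 m[C→φ3] = [51456, 29845]
r8 m[C→φ5] = [45024, 95504]
r8 m[A→φ2] = [1, 1]
r8 m[S→φ1] = [48, 35]
r8 m[S→φ2] = [51936, 42896]
r8 m[S→φ4] = [155808, 30640]
r8 m[R→φ3] = [1, 1]
fixed point reached at round 8
b[R] = ⊗ incoming = [371517, 466195]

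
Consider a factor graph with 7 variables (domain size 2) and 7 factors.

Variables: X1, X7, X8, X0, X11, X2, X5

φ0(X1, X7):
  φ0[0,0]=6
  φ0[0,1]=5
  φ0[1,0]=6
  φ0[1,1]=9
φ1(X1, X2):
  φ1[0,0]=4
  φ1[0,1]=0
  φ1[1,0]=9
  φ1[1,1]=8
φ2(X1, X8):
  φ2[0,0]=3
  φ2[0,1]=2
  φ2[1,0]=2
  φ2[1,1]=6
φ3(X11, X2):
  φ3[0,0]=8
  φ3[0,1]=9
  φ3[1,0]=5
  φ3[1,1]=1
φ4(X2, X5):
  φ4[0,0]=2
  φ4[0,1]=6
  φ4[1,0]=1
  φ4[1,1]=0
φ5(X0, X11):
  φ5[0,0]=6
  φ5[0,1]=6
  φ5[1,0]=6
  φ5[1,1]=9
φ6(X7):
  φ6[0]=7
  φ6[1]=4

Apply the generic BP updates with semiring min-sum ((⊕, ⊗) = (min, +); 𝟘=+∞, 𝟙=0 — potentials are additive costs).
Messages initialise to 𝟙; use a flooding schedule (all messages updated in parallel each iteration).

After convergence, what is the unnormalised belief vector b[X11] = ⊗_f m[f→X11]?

b[X11] = [26, 18]

init: all messages = 𝟙 over 2 values
r1 m[φ0→X1] = [5, 6]
r1 m[φ0→X7] = [6, 5]
r1 m[φ1→X1] = [0, 8]
r1 m[φ1→X2] = [4, 0]
r1 m[φ2→X1] = [2, 2]
r1 m[φ2→X8] = [2, 2]
r1 m[φ3→X11] = [8, 1]
r1 m[φ3→X2] = [5, 1]
r1 m[φ4→X2] = [2, 0]
r1 m[φ4→X5] = [1, 0]
r1 m[φ5→X0] = [6, 6]
r1 m[φ5→X11] = [6, 6]
r1 m[φ6→X7] = [7, 4]
r1 m[X1→φ0] = [0, 0]
r1 m[X1→φ1] = [0, 0]
r1 m[X1→φ2] = [0, 0]
r1 m[X7→φ0] = [0, 0]
r1 m[X7→φ6] = [0, 0]
r1 m[X8→φ2] = [0, 0]
r1 m[X0→φ5] = [0, 0]
r1 m[X11→φ3] = [0, 0]
r1 m[X11→φ5] = [0, 0]
r1 m[X2→φ1] = [0, 0]
r1 m[X2→φ3] = [0, 0]
r1 m[X2→φ4] = [0, 0]
r1 m[X5→φ4] = [0, 0]
r2 m[φ0→X1] = [5, 6]
r2 m[φ0→X7] = [6, 5]
r2 m[φ1→X1] = [0, 8]
r2 m[φ1→X2] = [4, 0]
r2 m[φ2→X1] = [2, 2]
r2 m[φ2→X8] = [2, 2]
r2 m[φ3→X11] = [8, 1]
r2 m[φ3→X2] = [5, 1]
r2 m[φ4→X2] = [2, 0]
r2 m[φ4→X5] = [1, 0]
r2 m[φ5→X0] = [6, 6]
r2 m[φ5→X11] = [6, 6]
r2 m[φ6→X7] = [7, 4]
r2 m[X1→φ0] = [2, 10]
r2 m[X1→φ1] = [7, 8]
r2 m[X1→φ2] = [5, 14]
r2 m[X7→φ0] = [7, 4]
r2 m[X7→φ6] = [6, 5]
r2 m[X8→φ2] = [0, 0]
r2 m[X0→φ5] = [0, 0]
r2 m[X11→φ3] = [6, 6]
r2 m[X11→φ5] = [8, 1]
r2 m[X2→φ1] = [7, 1]
r2 m[X2→φ3] = [6, 0]
r2 m[X2→φ4] = [9, 1]
r2 m[X5→φ4] = [0, 0]
r3 m[φ0→X1] = [9, 13]
r3 m[φ0→X7] = [8, 7]
r3 m[φ1→X1] = [1, 9]
r3 m[φ1→X2] = [11, 7]
r3 m[φ2→X1] = [2, 2]
r3 m[φ2→X8] = [8, 7]
r3 m[φ3→X11] = [9, 1]
r3 m[φ3→X2] = [11, 7]
r3 m[φ4→X2] = [2, 0]
r3 m[φ4→X5] = [2, 1]
r3 m[φ5→X0] = [7, 10]
r3 m[φ5→X11] = [6, 6]
r3 m[φ6→X7] = [7, 4]
r3 m[X1→φ0] = [2, 10]
r3 m[X1→φ1] = [7, 8]
r3 m[X1→φ2] = [5, 14]
r3 m[X7→φ0] = [7, 4]
r3 m[X7→φ6] = [6, 5]
r3 m[X8→φ2] = [0, 0]
r3 m[X0→φ5] = [0, 0]
r3 m[X11→φ3] = [6, 6]
r3 m[X11→φ5] = [8, 1]
r3 m[X2→φ1] = [7, 1]
r3 m[X2→φ3] = [6, 0]
r3 m[X2→φ4] = [9, 1]
r3 m[X5→φ4] = [0, 0]
r4 m[φ0→X1] = [9, 13]
r4 m[φ0→X7] = [8, 7]
r4 m[φ1→X1] = [1, 9]
r4 m[φ1→X2] = [11, 7]
r4 m[φ2→X1] = [2, 2]
r4 m[φ2→X8] = [8, 7]
r4 m[φ3→X11] = [9, 1]
r4 m[φ3→X2] = [11, 7]
r4 m[φ4→X2] = [2, 0]
r4 m[φ4→X5] = [2, 1]
r4 m[φ5→X0] = [7, 10]
r4 m[φ5→X11] = [6, 6]
r4 m[φ6→X7] = [7, 4]
r4 m[X1→φ0] = [3, 11]
r4 m[X1→φ1] = [11, 15]
r4 m[X1→φ2] = [10, 22]
r4 m[X7→φ0] = [7, 4]
r4 m[X7→φ6] = [8, 7]
r4 m[X8→φ2] = [0, 0]
r4 m[X0→φ5] = [0, 0]
r4 m[X11→φ3] = [6, 6]
r4 m[X11→φ5] = [9, 1]
r4 m[X2→φ1] = [13, 7]
r4 m[X2→φ3] = [13, 7]
r4 m[X2→φ4] = [22, 14]
r4 m[X5→φ4] = [0, 0]
r5 m[φ0→X1] = [9, 13]
r5 m[φ0→X7] = [9, 8]
r5 m[φ1→X1] = [7, 15]
r5 m[φ1→X2] = [15, 11]
r5 m[φ2→X1] = [2, 2]
r5 m[φ2→X8] = [13, 12]
r5 m[φ3→X11] = [16, 8]
r5 m[φ3→X2] = [11, 7]
r5 m[φ4→X2] = [2, 0]
r5 m[φ4→X5] = [15, 14]
r5 m[φ5→X0] = [7, 10]
r5 m[φ5→X11] = [6, 6]
r5 m[φ6→X7] = [7, 4]
r5 m[X1→φ0] = [3, 11]
r5 m[X1→φ1] = [11, 15]
r5 m[X1→φ2] = [10, 22]
r5 m[X7→φ0] = [7, 4]
r5 m[X7→φ6] = [8, 7]
r5 m[X8→φ2] = [0, 0]
r5 m[X0→φ5] = [0, 0]
r5 m[X11→φ3] = [6, 6]
r5 m[X11→φ5] = [9, 1]
r5 m[X2→φ1] = [13, 7]
r5 m[X2→φ3] = [13, 7]
r5 m[X2→φ4] = [22, 14]
r5 m[X5→φ4] = [0, 0]
r6 m[φ0→X1] = [9, 13]
r6 m[φ0→X7] = [9, 8]
r6 m[φ1→X1] = [7, 15]
r6 m[φ1→X2] = [15, 11]
r6 m[φ2→X1] = [2, 2]
r6 m[φ2→X8] = [13, 12]
r6 m[φ3→X11] = [16, 8]
r6 m[φ3→X2] = [11, 7]
r6 m[φ4→X2] = [2, 0]
r6 m[φ4→X5] = [15, 14]
r6 m[φ5→X0] = [7, 10]
r6 m[φ5→X11] = [6, 6]
r6 m[φ6→X7] = [7, 4]
r6 m[X1→φ0] = [9, 17]
r6 m[X1→φ1] = [11, 15]
r6 m[X1→φ2] = [16, 28]
r6 m[X7→φ0] = [7, 4]
r6 m[X7→φ6] = [9, 8]
r6 m[X8→φ2] = [0, 0]
r6 m[X0→φ5] = [0, 0]
r6 m[X11→φ3] = [6, 6]
r6 m[X11→φ5] = [16, 8]
r6 m[X2→φ1] = [13, 7]
r6 m[X2→φ3] = [17, 11]
r6 m[X2→φ4] = [26, 18]
r6 m[X5→φ4] = [0, 0]
r7 m[φ0→X1] = [9, 13]
r7 m[φ0→X7] = [15, 14]
r7 m[φ1→X1] = [7, 15]
r7 m[φ1→X2] = [15, 11]
r7 m[φ2→X1] = [2, 2]
r7 m[φ2→X8] = [19, 18]
r7 m[φ3→X11] = [20, 12]
r7 m[φ3→X2] = [11, 7]
r7 m[φ4→X2] = [2, 0]
r7 m[φ4→X5] = [19, 18]
r7 m[φ5→X0] = [14, 17]
r7 m[φ5→X11] = [6, 6]
r7 m[φ6→X7] = [7, 4]
r7 m[X1→φ0] = [9, 17]
r7 m[X1→φ1] = [11, 15]
r7 m[X1→φ2] = [16, 28]
r7 m[X7→φ0] = [7, 4]
r7 m[X7→φ6] = [9, 8]
r7 m[X8→φ2] = [0, 0]
r7 m[X0→φ5] = [0, 0]
r7 m[X11→φ3] = [6, 6]
r7 m[X11→φ5] = [16, 8]
r7 m[X2→φ1] = [13, 7]
r7 m[X2→φ3] = [17, 11]
r7 m[X2→φ4] = [26, 18]
r7 m[X5→φ4] = [0, 0]
r8 m[φ0→X1] = [9, 13]
r8 m[φ0→X7] = [15, 14]
r8 m[φ1→X1] = [7, 15]
r8 m[φ1→X2] = [15, 11]
r8 m[φ2→X1] = [2, 2]
r8 m[φ2→X8] = [19, 18]
r8 m[φ3→X11] = [20, 12]
r8 m[φ3→X2] = [11, 7]
r8 m[φ4→X2] = [2, 0]
r8 m[φ4→X5] = [19, 18]
r8 m[φ5→X0] = [14, 17]
r8 m[φ5→X11] = [6, 6]
r8 m[φ6→X7] = [7, 4]
r8 m[X1→φ0] = [9, 17]
r8 m[X1→φ1] = [11, 15]
r8 m[X1→φ2] = [16, 28]
r8 m[X7→φ0] = [7, 4]
r8 m[X7→φ6] = [15, 14]
r8 m[X8→φ2] = [0, 0]
r8 m[X0→φ5] = [0, 0]
r8 m[X11→φ3] = [6, 6]
r8 m[X11→φ5] = [20, 12]
r8 m[X2→φ1] = [13, 7]
r8 m[X2→φ3] = [17, 11]
r8 m[X2→φ4] = [26, 18]
r8 m[X5→φ4] = [0, 0]
r9 m[φ0→X1] = [9, 13]
r9 m[φ0→X7] = [15, 14]
r9 m[φ1→X1] = [7, 15]
r9 m[φ1→X2] = [15, 11]
r9 m[φ2→X1] = [2, 2]
r9 m[φ2→X8] = [19, 18]
r9 m[φ3→X11] = [20, 12]
r9 m[φ3→X2] = [11, 7]
r9 m[φ4→X2] = [2, 0]
r9 m[φ4→X5] = [19, 18]
r9 m[φ5→X0] = [18, 21]
r9 m[φ5→X11] = [6, 6]
r9 m[φ6→X7] = [7, 4]
r9 m[X1→φ0] = [9, 17]
r9 m[X1→φ1] = [11, 15]
r9 m[X1→φ2] = [16, 28]
r9 m[X7→φ0] = [7, 4]
r9 m[X7→φ6] = [15, 14]
r9 m[X8→φ2] = [0, 0]
r9 m[X0→φ5] = [0, 0]
r9 m[X11→φ3] = [6, 6]
r9 m[X11→φ5] = [20, 12]
r9 m[X2→φ1] = [13, 7]
r9 m[X2→φ3] = [17, 11]
r9 m[X2→φ4] = [26, 18]
r9 m[X5→φ4] = [0, 0]
r10 m[φ0→X1] = [9, 13]
r10 m[φ0→X7] = [15, 14]
r10 m[φ1→X1] = [7, 15]
r10 m[φ1→X2] = [15, 11]
r10 m[φ2→X1] = [2, 2]
r10 m[φ2→X8] = [19, 18]
r10 m[φ3→X11] = [20, 12]
r10 m[φ3→X2] = [11, 7]
r10 m[φ4→X2] = [2, 0]
r10 m[φ4→X5] = [19, 18]
r10 m[φ5→X0] = [18, 21]
r10 m[φ5→X11] = [6, 6]
r10 m[φ6→X7] = [7, 4]
r10 m[X1→φ0] = [9, 17]
r10 m[X1→φ1] = [11, 15]
r10 m[X1→φ2] = [16, 28]
r10 m[X7→φ0] = [7, 4]
r10 m[X7→φ6] = [15, 14]
r10 m[X8→φ2] = [0, 0]
r10 m[X0→φ5] = [0, 0]
r10 m[X11→φ3] = [6, 6]
r10 m[X11→φ5] = [20, 12]
r10 m[X2→φ1] = [13, 7]
r10 m[X2→φ3] = [17, 11]
r10 m[X2→φ4] = [26, 18]
r10 m[X5→φ4] = [0, 0]
fixed point reached at round 10
b[X11] = ⊗ incoming = [26, 18]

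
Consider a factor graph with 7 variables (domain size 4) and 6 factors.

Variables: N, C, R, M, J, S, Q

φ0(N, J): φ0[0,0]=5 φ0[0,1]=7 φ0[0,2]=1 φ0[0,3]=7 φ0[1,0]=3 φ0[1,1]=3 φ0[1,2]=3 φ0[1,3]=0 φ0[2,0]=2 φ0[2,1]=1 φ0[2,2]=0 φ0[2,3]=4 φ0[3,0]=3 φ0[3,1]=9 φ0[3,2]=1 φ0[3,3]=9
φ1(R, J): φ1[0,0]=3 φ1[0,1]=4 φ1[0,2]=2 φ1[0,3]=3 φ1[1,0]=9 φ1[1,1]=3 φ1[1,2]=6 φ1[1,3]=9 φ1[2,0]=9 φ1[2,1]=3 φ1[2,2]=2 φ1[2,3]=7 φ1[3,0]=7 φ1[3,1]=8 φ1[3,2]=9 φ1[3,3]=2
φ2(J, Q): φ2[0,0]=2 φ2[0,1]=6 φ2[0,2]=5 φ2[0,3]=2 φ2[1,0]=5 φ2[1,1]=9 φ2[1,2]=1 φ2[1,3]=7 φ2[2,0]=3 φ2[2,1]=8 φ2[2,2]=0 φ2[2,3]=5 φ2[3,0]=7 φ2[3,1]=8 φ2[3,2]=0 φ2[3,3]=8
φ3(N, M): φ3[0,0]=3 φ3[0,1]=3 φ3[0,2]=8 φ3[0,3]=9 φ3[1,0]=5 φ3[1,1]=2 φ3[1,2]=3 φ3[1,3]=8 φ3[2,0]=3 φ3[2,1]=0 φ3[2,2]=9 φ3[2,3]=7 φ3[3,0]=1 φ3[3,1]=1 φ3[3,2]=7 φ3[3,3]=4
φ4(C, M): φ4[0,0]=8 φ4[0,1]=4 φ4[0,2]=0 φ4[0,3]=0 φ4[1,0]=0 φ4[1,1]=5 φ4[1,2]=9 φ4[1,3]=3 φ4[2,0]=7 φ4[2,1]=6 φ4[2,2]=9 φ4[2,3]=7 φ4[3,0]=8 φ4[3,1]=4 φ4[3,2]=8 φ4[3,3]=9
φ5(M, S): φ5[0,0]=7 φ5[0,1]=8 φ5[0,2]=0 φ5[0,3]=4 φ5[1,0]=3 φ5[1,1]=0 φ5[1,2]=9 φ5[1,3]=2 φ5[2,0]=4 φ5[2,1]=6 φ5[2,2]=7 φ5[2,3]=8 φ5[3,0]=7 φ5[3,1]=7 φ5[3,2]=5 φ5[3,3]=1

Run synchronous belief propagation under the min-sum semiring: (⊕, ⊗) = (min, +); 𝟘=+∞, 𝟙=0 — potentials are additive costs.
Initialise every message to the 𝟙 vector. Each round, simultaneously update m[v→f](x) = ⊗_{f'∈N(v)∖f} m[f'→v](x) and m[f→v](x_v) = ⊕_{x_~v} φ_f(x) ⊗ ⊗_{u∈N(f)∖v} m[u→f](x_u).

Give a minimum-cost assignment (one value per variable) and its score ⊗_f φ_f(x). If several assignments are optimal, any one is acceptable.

init: all messages = 𝟙 over 4 values
r1 m[φ0→N] = [1, 0, 0, 1]
r1 m[φ0→J] = [2, 1, 0, 0]
r1 m[φ1→R] = [2, 3, 2, 2]
r1 m[φ1→J] = [3, 3, 2, 2]
r1 m[φ2→J] = [2, 1, 0, 0]
r1 m[φ2→Q] = [2, 6, 0, 2]
r1 m[φ3→N] = [3, 2, 0, 1]
r1 m[φ3→M] = [1, 0, 3, 4]
r1 m[φ4→C] = [0, 0, 6, 4]
r1 m[φ4→M] = [0, 4, 0, 0]
r1 m[φ5→M] = [0, 0, 4, 1]
r1 m[φ5→S] = [3, 0, 0, 1]
r1 m[N→φ0] = [0, 0, 0, 0]
r1 m[N→φ3] = [0, 0, 0, 0]
r1 m[C→φ4] = [0, 0, 0, 0]
r1 m[R→φ1] = [0, 0, 0, 0]
r1 m[M→φ3] = [0, 0, 0, 0]
r1 m[M→φ4] = [0, 0, 0, 0]
r1 m[M→φ5] = [0, 0, 0, 0]
r1 m[J→φ0] = [0, 0, 0, 0]
r1 m[J→φ1] = [0, 0, 0, 0]
r1 m[J→φ2] = [0, 0, 0, 0]
r1 m[S→φ5] = [0, 0, 0, 0]
r1 m[Q→φ2] = [0, 0, 0, 0]
r2 m[φ0→N] = [1, 0, 0, 1]
r2 m[φ0→J] = [2, 1, 0, 0]
r2 m[φ1→R] = [2, 3, 2, 2]
r2 m[φ1→J] = [3, 3, 2, 2]
r2 m[φ2→J] = [2, 1, 0, 0]
r2 m[φ2→Q] = [2, 6, 0, 2]
r2 m[φ3→N] = [3, 2, 0, 1]
r2 m[φ3→M] = [1, 0, 3, 4]
r2 m[φ4→C] = [0, 0, 6, 4]
r2 m[φ4→M] = [0, 4, 0, 0]
r2 m[φ5→M] = [0, 0, 4, 1]
r2 m[φ5→S] = [3, 0, 0, 1]
r2 m[N→φ0] = [3, 2, 0, 1]
r2 m[N→φ3] = [1, 0, 0, 1]
r2 m[C→φ4] = [0, 0, 0, 0]
r2 m[R→φ1] = [0, 0, 0, 0]
r2 m[M→φ3] = [0, 4, 4, 1]
r2 m[M→φ4] = [1, 0, 7, 5]
r2 m[M→φ5] = [1, 4, 3, 4]
r2 m[J→φ0] = [5, 4, 2, 2]
r2 m[J→φ1] = [4, 2, 0, 0]
r2 m[J→φ2] = [5, 4, 2, 2]
r2 m[S→φ5] = [0, 0, 0, 0]
r2 m[Q→φ2] = [0, 0, 0, 0]
r3 m[φ0→N] = [3, 2, 2, 3]
r3 m[φ0→J] = [2, 1, 0, 2]
r3 m[φ1→R] = [2, 5, 2, 2]
r3 m[φ1→J] = [3, 3, 2, 2]
r3 m[φ2→J] = [2, 1, 0, 0]
r3 m[φ2→Q] = [5, 10, 2, 7]
r3 m[φ3→N] = [3, 5, 3, 1]
r3 m[φ3→M] = [2, 0, 3, 5]
r3 m[φ4→C] = [4, 1, 6, 4]
r3 m[φ4→M] = [0, 4, 0, 0]
r3 m[φ5→M] = [0, 0, 4, 1]
r3 m[φ5→S] = [7, 4, 1, 5]
r3 m[N→φ0] = [3, 2, 0, 1]
r3 m[N→φ3] = [1, 0, 0, 1]
r3 m[C→φ4] = [0, 0, 0, 0]
r3 m[R→φ1] = [0, 0, 0, 0]
r3 m[M→φ3] = [0, 4, 4, 1]
r3 m[M→φ4] = [1, 0, 7, 5]
r3 m[M→φ5] = [1, 4, 3, 4]
r3 m[J→φ0] = [5, 4, 2, 2]
r3 m[J→φ1] = [4, 2, 0, 0]
r3 m[J→φ2] = [5, 4, 2, 2]
r3 m[S→φ5] = [0, 0, 0, 0]
r3 m[Q→φ2] = [0, 0, 0, 0]
r4 m[φ0→N] = [3, 2, 2, 3]
r4 m[φ0→J] = [2, 1, 0, 2]
r4 m[φ1→R] = [2, 5, 2, 2]
r4 m[φ1→J] = [3, 3, 2, 2]
r4 m[φ2→J] = [2, 1, 0, 0]
r4 m[φ2→Q] = [5, 10, 2, 7]
r4 m[φ3→N] = [3, 5, 3, 1]
r4 m[φ3→M] = [2, 0, 3, 5]
r4 m[φ4→C] = [4, 1, 6, 4]
r4 m[φ4→M] = [0, 4, 0, 0]
r4 m[φ5→M] = [0, 0, 4, 1]
r4 m[φ5→S] = [7, 4, 1, 5]
r4 m[N→φ0] = [3, 5, 3, 1]
r4 m[N→φ3] = [3, 2, 2, 3]
r4 m[C→φ4] = [0, 0, 0, 0]
r4 m[R→φ1] = [0, 0, 0, 0]
r4 m[M→φ3] = [0, 4, 4, 1]
r4 m[M→φ4] = [2, 0, 7, 6]
r4 m[M→φ5] = [2, 4, 3, 5]
r4 m[J→φ0] = [5, 4, 2, 2]
r4 m[J→φ1] = [4, 2, 0, 2]
r4 m[J→φ2] = [5, 4, 2, 4]
r4 m[S→φ5] = [0, 0, 0, 0]
r4 m[Q→φ2] = [0, 0, 0, 0]
r5 m[φ0→N] = [3, 2, 2, 3]
r5 m[φ0→J] = [4, 4, 2, 5]
r5 m[φ1→R] = [2, 5, 2, 4]
r5 m[φ1→J] = [3, 3, 2, 2]
r5 m[φ2→J] = [2, 1, 0, 0]
r5 m[φ2→Q] = [5, 10, 2, 7]
r5 m[φ3→N] = [3, 5, 3, 1]
r5 m[φ3→M] = [4, 2, 5, 7]
r5 m[φ4→C] = [4, 2, 6, 4]
r5 m[φ4→M] = [0, 4, 0, 0]
r5 m[φ5→M] = [0, 0, 4, 1]
r5 m[φ5→S] = [7, 4, 2, 6]
r5 m[N→φ0] = [3, 5, 3, 1]
r5 m[N→φ3] = [3, 2, 2, 3]
r5 m[C→φ4] = [0, 0, 0, 0]
r5 m[R→φ1] = [0, 0, 0, 0]
r5 m[M→φ3] = [0, 4, 4, 1]
r5 m[M→φ4] = [2, 0, 7, 6]
r5 m[M→φ5] = [2, 4, 3, 5]
r5 m[J→φ0] = [5, 4, 2, 2]
r5 m[J→φ1] = [4, 2, 0, 2]
r5 m[J→φ2] = [5, 4, 2, 4]
r5 m[S→φ5] = [0, 0, 0, 0]
r5 m[Q→φ2] = [0, 0, 0, 0]
r6 m[φ0→N] = [3, 2, 2, 3]
r6 m[φ0→J] = [4, 4, 2, 5]
r6 m[φ1→R] = [2, 5, 2, 4]
r6 m[φ1→J] = [3, 3, 2, 2]
r6 m[φ2→J] = [2, 1, 0, 0]
r6 m[φ2→Q] = [5, 10, 2, 7]
r6 m[φ3→N] = [3, 5, 3, 1]
r6 m[φ3→M] = [4, 2, 5, 7]
r6 m[φ4→C] = [4, 2, 6, 4]
r6 m[φ4→M] = [0, 4, 0, 0]
r6 m[φ5→M] = [0, 0, 4, 1]
r6 m[φ5→S] = [7, 4, 2, 6]
r6 m[N→φ0] = [3, 5, 3, 1]
r6 m[N→φ3] = [3, 2, 2, 3]
r6 m[C→φ4] = [0, 0, 0, 0]
r6 m[R→φ1] = [0, 0, 0, 0]
r6 m[M→φ3] = [0, 4, 4, 1]
r6 m[M→φ4] = [4, 2, 9, 8]
r6 m[M→φ5] = [4, 6, 5, 7]
r6 m[J→φ0] = [5, 4, 2, 2]
r6 m[J→φ1] = [6, 5, 2, 5]
r6 m[J→φ2] = [7, 7, 4, 7]
r6 m[S→φ5] = [0, 0, 0, 0]
r6 m[Q→φ2] = [0, 0, 0, 0]
r7 m[φ0→N] = [3, 2, 2, 3]
r7 m[φ0→J] = [4, 4, 2, 5]
r7 m[φ1→R] = [4, 8, 4, 7]
r7 m[φ1→J] = [3, 3, 2, 2]
r7 m[φ2→J] = [2, 1, 0, 0]
r7 m[φ2→Q] = [7, 12, 4, 9]
r7 m[φ3→N] = [3, 5, 3, 1]
r7 m[φ3→M] = [4, 2, 5, 7]
r7 m[φ4→C] = [6, 4, 8, 6]
r7 m[φ4→M] = [0, 4, 0, 0]
r7 m[φ5→M] = [0, 0, 4, 1]
r7 m[φ5→S] = [9, 6, 4, 8]
r7 m[N→φ0] = [3, 5, 3, 1]
r7 m[N→φ3] = [3, 2, 2, 3]
r7 m[C→φ4] = [0, 0, 0, 0]
r7 m[R→φ1] = [0, 0, 0, 0]
r7 m[M→φ3] = [0, 4, 4, 1]
r7 m[M→φ4] = [4, 2, 9, 8]
r7 m[M→φ5] = [4, 6, 5, 7]
r7 m[J→φ0] = [5, 4, 2, 2]
r7 m[J→φ1] = [6, 5, 2, 5]
r7 m[J→φ2] = [7, 7, 4, 7]
r7 m[S→φ5] = [0, 0, 0, 0]
r7 m[Q→φ2] = [0, 0, 0, 0]
r8 m[φ0→N] = [3, 2, 2, 3]
r8 m[φ0→J] = [4, 4, 2, 5]
r8 m[φ1→R] = [4, 8, 4, 7]
r8 m[φ1→J] = [3, 3, 2, 2]
r8 m[φ2→J] = [2, 1, 0, 0]
r8 m[φ2→Q] = [7, 12, 4, 9]
r8 m[φ3→N] = [3, 5, 3, 1]
r8 m[φ3→M] = [4, 2, 5, 7]
r8 m[φ4→C] = [6, 4, 8, 6]
r8 m[φ4→M] = [0, 4, 0, 0]
r8 m[φ5→M] = [0, 0, 4, 1]
r8 m[φ5→S] = [9, 6, 4, 8]
r8 m[N→φ0] = [3, 5, 3, 1]
r8 m[N→φ3] = [3, 2, 2, 3]
r8 m[C→φ4] = [0, 0, 0, 0]
r8 m[R→φ1] = [0, 0, 0, 0]
r8 m[M→φ3] = [0, 4, 4, 1]
r8 m[M→φ4] = [4, 2, 9, 8]
r8 m[M→φ5] = [4, 6, 5, 7]
r8 m[J→φ0] = [5, 4, 2, 2]
r8 m[J→φ1] = [6, 5, 2, 5]
r8 m[J→φ2] = [7, 7, 4, 7]
r8 m[S→φ5] = [0, 0, 0, 0]
r8 m[Q→φ2] = [0, 0, 0, 0]
fixed point reached at round 8
traceback from N: (N=3, C=1, R=0, M=0, J=2, S=2, Q=2), score=4

assignment: (N=3, C=1, R=0, M=0, J=2, S=2, Q=2); score = 4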